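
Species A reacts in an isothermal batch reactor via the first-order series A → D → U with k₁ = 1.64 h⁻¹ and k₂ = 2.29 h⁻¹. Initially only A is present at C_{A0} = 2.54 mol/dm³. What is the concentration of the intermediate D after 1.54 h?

For first-order series with pure A initially, C_D(t) = k₁C_{A0}/(k₂−k₁)·(e^(−k₁t) − e^(−k₂t)).
e^(−k₁t) = e^(−1.64×1.54) = e^(−2.526) = 0.08001; e^(−k₂t) = e^(−3.527) = 0.02940.
C_D = 1.64×2.54/(2.29−1.64) × (0.08001−0.02940) = 6.409×0.05061 = 0.3243 mol/dm³.

0.324 mol/dm³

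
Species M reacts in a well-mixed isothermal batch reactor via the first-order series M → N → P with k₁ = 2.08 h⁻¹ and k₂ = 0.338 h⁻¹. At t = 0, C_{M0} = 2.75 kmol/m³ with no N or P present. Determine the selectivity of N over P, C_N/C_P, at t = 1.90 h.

Solving the coupled first-order balances gives C_N(t) = [k₁/(k₂−k₁)]·C_{M0}·(e^(−k₁t) − e^(−k₂t)).
e^(−k₁t) = e^(−2.08×1.90) = e^(−3.952) = 0.01922; e^(−k₂t) = e^(−0.6422) = 0.5261.
C_N = 2.08×2.75/(0.338−2.08) × (0.01922−0.5261) = (-3.284)×(-0.5069) = 1.665 kmol/m³.
C_M = C_{M0}e^(−k₁t) = 0.05284 kmol/m³, so C_P = C_{M0}−C_M−C_N = 1.033 kmol/m³; C_N/C_P = 1.61.

1.61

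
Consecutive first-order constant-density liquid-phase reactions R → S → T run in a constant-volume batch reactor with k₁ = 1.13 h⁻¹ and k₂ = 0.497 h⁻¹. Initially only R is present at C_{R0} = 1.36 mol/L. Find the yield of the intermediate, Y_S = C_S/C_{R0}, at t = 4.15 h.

0.211

For first-order series with pure R initially, C_S(t) = k₁C_{R0}/(k₂−k₁)·(e^(−k₁t) − e^(−k₂t)).
e^(−k₁t) = e^(−1.13×4.15) = e^(−4.689) = 0.009191; e^(−k₂t) = e^(−2.063) = 0.1271.
C_S = 1.13×1.36/(0.497−1.13) × (0.009191−0.1271) = (-2.428)×(-0.1179) = 0.2863 mol/L.
Y_S = C_S/C_{R0} = 0.2863/1.36 = 0.211.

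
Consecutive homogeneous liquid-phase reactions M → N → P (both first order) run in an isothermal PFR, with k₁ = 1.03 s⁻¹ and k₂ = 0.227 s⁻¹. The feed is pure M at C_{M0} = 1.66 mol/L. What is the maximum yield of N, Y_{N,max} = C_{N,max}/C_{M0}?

0.652

For a first-order series the maximum intermediate yield is C_{N,max}/C_{M0} = (k₁/k₂)^[k₂/(k₂−k₁)].
= (1.03/0.227)^(0.227/(0.227−1.03)) = (4.537)^(-0.2827) = 0.6521.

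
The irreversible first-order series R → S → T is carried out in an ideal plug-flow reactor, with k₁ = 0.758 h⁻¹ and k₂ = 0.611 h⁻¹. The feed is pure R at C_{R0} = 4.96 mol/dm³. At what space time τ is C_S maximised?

Setting dC_S/dτ = 0 gives τ_opt = ln(k₂/k₁)/(k₂−k₁).
= ln(0.611/0.758)/(0.611−0.758) = ln(0.8061)/-0.1470 = -0.2156/-0.1470 = 1.47 h.

1.47 h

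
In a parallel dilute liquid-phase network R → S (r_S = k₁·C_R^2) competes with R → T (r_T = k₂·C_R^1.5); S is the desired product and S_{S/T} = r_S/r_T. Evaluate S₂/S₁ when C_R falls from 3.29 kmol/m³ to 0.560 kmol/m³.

0.413

S_{S/T} = (k₁/k₂)·C_R^0.5, so S₂/S₁ = (C_{R,2}/C_{R,1})^0.5.
= (0.560/3.29)^0.5 = (0.1702)^0.5 = 0.413.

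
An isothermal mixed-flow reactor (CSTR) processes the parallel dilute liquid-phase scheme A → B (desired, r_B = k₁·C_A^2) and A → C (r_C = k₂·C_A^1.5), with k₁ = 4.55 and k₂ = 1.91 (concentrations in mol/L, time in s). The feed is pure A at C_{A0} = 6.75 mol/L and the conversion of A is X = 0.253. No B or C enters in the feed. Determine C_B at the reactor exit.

1.44 mol/L

Exit C_A = C_{A0}(1−X) = 6.75×0.747 = 5.042 mol/L.
Rates in a CSTR are evaluated at the outlet concentration: r_B = 4.55×5.042^2 = 115.7, r_C = 1.91×5.042^1.5 = 21.63.
Fraction of consumed A going to B: r_B/(r_B+r_C) = 0.8425.
C_B = 0.8425·C_{A0}·X = 0.8425×6.75×0.253 = 1.44 mol/L.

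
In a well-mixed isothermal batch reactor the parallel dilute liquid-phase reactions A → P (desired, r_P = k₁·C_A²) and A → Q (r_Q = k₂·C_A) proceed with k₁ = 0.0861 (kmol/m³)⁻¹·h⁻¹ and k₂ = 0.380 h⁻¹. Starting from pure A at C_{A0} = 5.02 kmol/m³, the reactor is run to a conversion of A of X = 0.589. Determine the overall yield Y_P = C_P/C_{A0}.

C_A = C_{A0}(1−X) = 2.063 kmol/m³.
Along a PFR/batch, dC_Q/dC_A = −r_Q/(r_P+r_Q) = −k₂/(k₂+k₁·C_A).
Integrating from C_{A0} to C_A: C_Q = (0.380/0.0861)·ln[(0.380+0.0861·5.02)/(0.380+0.0861·2.06)] = 4.413·ln(0.8122/0.5576) = 1.660 kmol/m³.
Then C_P = (C_{A0}−C_A) − C_Q = 2.957 − 1.660 = 1.297 kmol/m³.
Y_P = C_P/C_{A0} = 1.297/5.02 = 0.258.

0.258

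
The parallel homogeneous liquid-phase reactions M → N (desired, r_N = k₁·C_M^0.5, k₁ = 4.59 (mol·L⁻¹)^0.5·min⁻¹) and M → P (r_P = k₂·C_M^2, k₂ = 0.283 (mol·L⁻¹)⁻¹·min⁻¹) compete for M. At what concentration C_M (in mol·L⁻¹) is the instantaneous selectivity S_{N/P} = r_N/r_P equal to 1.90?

4.18 mol·L⁻¹

S_{N/P} = (k₁/k₂)·C_M^-1.5 ⇒ C_M = (S·k₂/k₁)^(1/(-1.5)).
= (1.90×0.283/4.59)^(-0.6667) = (0.1171)^(-0.6667) = 4.18 mol·L⁻¹.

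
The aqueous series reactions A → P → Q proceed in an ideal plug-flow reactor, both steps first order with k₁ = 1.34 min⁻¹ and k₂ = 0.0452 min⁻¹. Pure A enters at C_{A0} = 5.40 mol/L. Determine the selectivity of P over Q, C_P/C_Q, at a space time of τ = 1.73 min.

For first-order series with pure A initially, C_P(τ) = k₁C_{A0}/(k₂−k₁)·(e^(−k₁τ) − e^(−k₂τ)).
e^(−k₁τ) = e^(−1.34×1.73) = e^(−2.318) = 0.09845; e^(−k₂τ) = e^(−0.07820) = 0.9248.
C_P = 1.34×5.40/(0.0452−1.34) × (0.09845−0.9248) = (-5.589)×(-0.8263) = 4.618 mol/L.
C_A = C_{A0}e^(−k₁τ) = 0.5316 mol/L, so C_Q = C_{A0}−C_A−C_P = 0.2504 mol/L; C_P/C_Q = 18.4.

18.4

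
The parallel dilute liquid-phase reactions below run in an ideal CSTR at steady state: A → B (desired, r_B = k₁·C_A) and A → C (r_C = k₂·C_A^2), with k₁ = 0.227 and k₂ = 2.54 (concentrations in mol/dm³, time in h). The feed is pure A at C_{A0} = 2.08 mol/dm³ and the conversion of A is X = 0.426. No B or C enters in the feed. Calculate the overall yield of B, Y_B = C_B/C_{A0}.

Exit C_A = C_{A0}(1−X) = 2.08×0.574 = 1.194 mol/dm³.
A CSTR operates uniformly at the exit composition, giving r_B = 0.2710 and r_C = 3.621 (each k·C_A^n at C_A = 1.194).
Fraction of consumed A going to B: r_B/(r_B+r_C) = 0.06964.
C_B = 0.06964·C_{A0}·X = 0.06964×2.08×0.426 = 0.0617 mol/dm³; Y_B = C_B/C_{A0} = 0.0297.

0.0297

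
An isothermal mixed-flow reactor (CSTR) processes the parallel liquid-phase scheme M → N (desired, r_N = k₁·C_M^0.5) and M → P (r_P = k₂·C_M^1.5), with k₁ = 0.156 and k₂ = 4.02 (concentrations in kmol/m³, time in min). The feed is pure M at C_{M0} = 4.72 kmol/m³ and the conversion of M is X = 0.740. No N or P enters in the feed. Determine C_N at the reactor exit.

Exit C_M = C_{M0}(1−X) = 4.72×0.260 = 1.227 kmol/m³.
A CSTR operates uniformly at the exit composition, giving r_N = 0.1728 and r_P = 5.465 (each k·C_M^n at C_M = 1.227).
Fraction of consumed M going to N: r_N/(r_N+r_P) = 0.03065.
C_N = 0.03065·C_{M0}·X = 0.03065×4.72×0.740 = 0.107 kmol/m³.

0.107 kmol/m³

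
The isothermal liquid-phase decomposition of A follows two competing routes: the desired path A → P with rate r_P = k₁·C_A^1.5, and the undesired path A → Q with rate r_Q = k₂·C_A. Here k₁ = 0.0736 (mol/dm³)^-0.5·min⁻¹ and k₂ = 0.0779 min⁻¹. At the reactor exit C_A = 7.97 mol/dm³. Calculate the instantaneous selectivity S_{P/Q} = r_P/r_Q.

2.67

S_{P/Q} = r_P/r_Q = (k₁·C_A^1.5)/(k₂·C_A) = (k₁/k₂)·C_A^0.5.
= (0.0736×7.970^1.5) / (0.0779×7.970) = 1.656/0.6209 = 2.67.
Since the desired path is higher order in A, keeping C_A high (PFR or concentrated feed) favours P.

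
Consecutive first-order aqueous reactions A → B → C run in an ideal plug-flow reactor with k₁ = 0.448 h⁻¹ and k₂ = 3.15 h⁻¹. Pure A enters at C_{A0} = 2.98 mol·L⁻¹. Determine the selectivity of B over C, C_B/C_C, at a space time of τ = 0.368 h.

1.40

Solving the coupled first-order balances gives C_B(τ) = [k₁/(k₂−k₁)]·C_{A0}·(e^(−k₁τ) − e^(−k₂τ)).
e^(−k₁τ) = e^(−0.448×0.368) = e^(−0.1649) = 0.8480; e^(−k₂τ) = e^(−1.159) = 0.3137.
C_B = 0.448×2.98/(3.15−0.448) × (0.8480−0.3137) = 0.4941×0.5343 = 0.2640 mol·L⁻¹.
C_A = C_{A0}e^(−k₁τ) = 2.527 mol·L⁻¹, so C_C = C_{A0}−C_A−C_B = 0.1890 mol·L⁻¹; C_B/C_C = 1.40.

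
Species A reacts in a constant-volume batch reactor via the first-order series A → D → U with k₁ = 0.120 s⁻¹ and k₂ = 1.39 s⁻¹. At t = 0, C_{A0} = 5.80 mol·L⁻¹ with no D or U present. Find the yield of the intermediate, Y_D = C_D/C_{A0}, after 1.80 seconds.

0.0684

Solving the coupled first-order balances gives C_D(t) = [k₁/(k₂−k₁)]·C_{A0}·(e^(−k₁t) − e^(−k₂t)).
e^(−k₁t) = e^(−0.120×1.80) = e^(−0.2160) = 0.8057; e^(−k₂t) = e^(−2.502) = 0.08192.
C_D = 0.120×5.80/(1.39−0.120) × (0.8057−0.08192) = 0.5480×0.7238 = 0.3967 mol·L⁻¹.
Y_D = C_D/C_{A0} = 0.3967/5.80 = 0.0684.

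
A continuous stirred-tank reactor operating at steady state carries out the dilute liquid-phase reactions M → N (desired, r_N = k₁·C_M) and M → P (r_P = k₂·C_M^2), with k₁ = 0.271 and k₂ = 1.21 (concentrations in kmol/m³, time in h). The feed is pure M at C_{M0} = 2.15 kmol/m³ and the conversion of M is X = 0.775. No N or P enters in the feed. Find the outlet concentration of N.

0.527 kmol/m³

Exit C_M = C_{M0}(1−X) = 2.15×0.225 = 0.4837 kmol/m³.
A CSTR operates uniformly at the exit composition, giving r_N = 0.1311 and r_P = 0.2832 (each k·C_M^n at C_M = 0.4837).
Fraction of consumed M going to N: r_N/(r_N+r_P) = 0.3165.
C_N = 0.3165·C_{M0}·X = 0.3165×2.15×0.775 = 0.527 kmol/m³.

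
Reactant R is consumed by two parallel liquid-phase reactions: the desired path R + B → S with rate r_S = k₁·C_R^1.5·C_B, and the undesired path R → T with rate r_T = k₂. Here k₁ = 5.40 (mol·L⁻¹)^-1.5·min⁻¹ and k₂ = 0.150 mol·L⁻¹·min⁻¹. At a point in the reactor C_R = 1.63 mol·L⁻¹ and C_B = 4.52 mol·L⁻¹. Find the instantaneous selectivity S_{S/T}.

339

S_{S/T} = r_S/r_T = (k₁·C_R^1.5·C_B)/(k₂) = (k₁/k₂)·C_R^1.5·C_B.
= (5.40×1.630^1.5×4.520) / (0.150) = 50.79/0.1500 = 339.
Since the desired path is higher order in R, keeping C_R high (PFR or concentrated feed) favours S.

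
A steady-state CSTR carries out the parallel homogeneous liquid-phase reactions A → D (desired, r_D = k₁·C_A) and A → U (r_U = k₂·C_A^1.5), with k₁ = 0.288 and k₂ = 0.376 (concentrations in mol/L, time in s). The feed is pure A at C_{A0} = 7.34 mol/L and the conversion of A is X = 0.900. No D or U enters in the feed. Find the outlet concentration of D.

Exit C_A = C_{A0}(1−X) = 7.34×0.100 = 0.7340 mol/L.
In a CSTR the entire volume is at exit conditions, so r_D = 0.288×0.7340 = 0.2114 and r_U = 0.376×0.7340^1.5 = 0.2364.
Fraction of consumed A going to D: r_D/(r_D+r_U) = 0.4720.
C_D = 0.4720·C_{A0}·X = 0.4720×7.34×0.900 = 3.12 mol/L.

3.12 mol/L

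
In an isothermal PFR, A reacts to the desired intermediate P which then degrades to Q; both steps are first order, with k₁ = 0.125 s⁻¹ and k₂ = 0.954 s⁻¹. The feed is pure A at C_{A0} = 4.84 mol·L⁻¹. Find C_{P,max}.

For a first-order series the maximum intermediate yield is C_{P,max}/C_{A0} = (k₁/k₂)^[k₂/(k₂−k₁)].
= (0.125/0.954)^(0.954/(0.954−0.125)) = (0.1310)^(1.151) = 0.09644.
C_{P,max} = 0.09644×4.84 = 0.467 mol·L⁻¹.

0.467 mol·L⁻¹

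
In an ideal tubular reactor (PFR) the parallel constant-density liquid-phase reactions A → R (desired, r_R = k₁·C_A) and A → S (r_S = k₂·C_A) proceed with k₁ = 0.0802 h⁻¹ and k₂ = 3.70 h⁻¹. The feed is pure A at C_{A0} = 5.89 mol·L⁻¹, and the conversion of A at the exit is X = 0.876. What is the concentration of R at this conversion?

C_A = C_{A0}(1−X) = 0.7304 mol·L⁻¹.
Both paths are first order in A, so the instantaneous fraction to R is constant: dC_R/d(−C_A) = k₁/(k₁+k₂) = 0.02122.
C_R = 0.02122·(C_{A0}−C_A) = 0.02122×5.160 = 0.109 mol·L⁻¹.

0.109 mol·L⁻¹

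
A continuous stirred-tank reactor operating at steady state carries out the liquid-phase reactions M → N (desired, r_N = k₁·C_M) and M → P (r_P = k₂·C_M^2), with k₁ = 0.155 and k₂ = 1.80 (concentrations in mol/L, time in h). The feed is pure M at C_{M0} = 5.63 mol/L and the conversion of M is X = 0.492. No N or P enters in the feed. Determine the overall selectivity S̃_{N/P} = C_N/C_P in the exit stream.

0.0301

Exit C_M = C_{M0}(1−X) = 5.63×0.508 = 2.860 mol/L.
Rates in a CSTR are evaluated at the outlet concentration: r_N = 0.155×2.860 = 0.4433, r_P = 1.80×2.860^2 = 14.72.
Overall selectivity = C_N/C_P = r_Nτ/(r_Pτ) = r_N/r_P = 0.0301.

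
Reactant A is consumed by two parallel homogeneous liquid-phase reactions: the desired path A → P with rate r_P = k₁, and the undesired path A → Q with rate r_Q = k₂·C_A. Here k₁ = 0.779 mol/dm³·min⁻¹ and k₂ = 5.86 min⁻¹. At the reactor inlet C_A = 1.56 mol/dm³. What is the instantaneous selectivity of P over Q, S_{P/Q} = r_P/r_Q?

0.0852

S_{P/Q} = r_P/r_Q = (k₁)/(k₂·C_A) = (k₁/k₂)·C_A⁻¹.
= (0.779) / (5.86×1.560) = 0.7790/9.142 = 0.0852.
The undesired path is higher order in A, so low C_A (CSTR or dilute feed) favours P.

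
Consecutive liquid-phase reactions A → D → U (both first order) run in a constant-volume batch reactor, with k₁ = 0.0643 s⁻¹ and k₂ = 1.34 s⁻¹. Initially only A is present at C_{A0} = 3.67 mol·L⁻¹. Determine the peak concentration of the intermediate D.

Evaluating C_D at t_opt = ln(k₂/k₁)/(k₂−k₁) gives C_{D,max}/C_{A0} = (k₁/k₂)^[k₂/(k₂−k₁)].
= (0.0643/1.34)^(1.34/(1.34−0.0643)) = (0.04799)^(1.050) = 0.04117.
C_{D,max} = 0.04117×3.67 = 0.151 mol·L⁻¹.

0.151 mol·L⁻¹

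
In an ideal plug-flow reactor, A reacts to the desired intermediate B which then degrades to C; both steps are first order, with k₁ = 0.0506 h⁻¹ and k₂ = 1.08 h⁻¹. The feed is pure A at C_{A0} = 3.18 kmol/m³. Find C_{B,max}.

At the optimum, C_{B,max}/C_{A0} = (k₁/k₂)^[k₂/(k₂−k₁)].
= (0.0506/1.08)^(1.08/(1.08−0.0506)) = (0.04685)^(1.049) = 0.04031.
C_{B,max} = 0.04031×3.18 = 0.128 kmol/m³.

0.128 kmol/m³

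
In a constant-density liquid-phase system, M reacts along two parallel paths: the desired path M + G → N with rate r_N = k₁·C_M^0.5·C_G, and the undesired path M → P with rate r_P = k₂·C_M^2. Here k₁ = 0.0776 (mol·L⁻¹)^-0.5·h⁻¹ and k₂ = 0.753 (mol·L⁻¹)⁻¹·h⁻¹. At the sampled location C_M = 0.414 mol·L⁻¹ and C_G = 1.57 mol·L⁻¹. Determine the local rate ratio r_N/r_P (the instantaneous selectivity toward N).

S_{N/P} = r_N/r_P = (k₁·C_M^0.5·C_G)/(k₂·C_M^2) = (k₁/k₂)·C_M^-1.5·C_G.
= (0.0776×0.4140^0.5×1.570) / (0.753×0.4140^2) = 0.07839/0.1291 = 0.607.
The undesired path is higher order in M, so low C_M (CSTR or dilute feed) favours N.

0.607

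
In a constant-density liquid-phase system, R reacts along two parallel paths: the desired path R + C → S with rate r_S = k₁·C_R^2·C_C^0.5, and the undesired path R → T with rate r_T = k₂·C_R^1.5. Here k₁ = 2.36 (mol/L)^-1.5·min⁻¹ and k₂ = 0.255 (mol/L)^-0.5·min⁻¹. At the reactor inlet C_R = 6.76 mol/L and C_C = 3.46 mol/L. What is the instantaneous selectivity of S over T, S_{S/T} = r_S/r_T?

S_{S/T} = r_S/r_T = (k₁·C_R^2·C_C^0.5)/(k₂·C_R^1.5) = (k₁/k₂)·C_R^0.5·C_C^0.5.
= (2.36×6.760^2×3.460^0.5) / (0.255×6.760^1.5) = 200.6/4.482 = 44.8.
Since the desired path is higher order in R, keeping C_R high (PFR or concentrated feed) favours S.

44.8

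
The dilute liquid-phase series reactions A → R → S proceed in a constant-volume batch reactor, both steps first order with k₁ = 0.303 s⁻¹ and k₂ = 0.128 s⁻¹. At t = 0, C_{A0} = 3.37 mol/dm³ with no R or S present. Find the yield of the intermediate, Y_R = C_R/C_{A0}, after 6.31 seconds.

For first-order series with pure A initially, C_R(t) = k₁C_{A0}/(k₂−k₁)·(e^(−k₁t) − e^(−k₂t)).
e^(−k₁t) = e^(−0.303×6.31) = e^(−1.912) = 0.1478; e^(−k₂t) = e^(−0.8077) = 0.4459.
C_R = 0.303×3.37/(0.128−0.303) × (0.1478−0.4459) = (-5.835)×(-0.2981) = 1.739 mol/dm³.
Y_R = C_R/C_{A0} = 1.739/3.37 = 0.516.

0.516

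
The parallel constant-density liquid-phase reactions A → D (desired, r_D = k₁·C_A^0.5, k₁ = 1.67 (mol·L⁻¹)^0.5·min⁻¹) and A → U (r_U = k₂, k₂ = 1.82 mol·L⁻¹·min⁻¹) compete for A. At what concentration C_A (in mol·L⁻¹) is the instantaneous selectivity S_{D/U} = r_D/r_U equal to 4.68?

S_{D/U} = (k₁/k₂)·C_A^0.5 ⇒ C_A = (S·k₂/k₁)^(2).
= (4.68×1.82/1.67)^(2) = (5.100)^(2) = 26.0 mol·L⁻¹.

26.0 mol·L⁻¹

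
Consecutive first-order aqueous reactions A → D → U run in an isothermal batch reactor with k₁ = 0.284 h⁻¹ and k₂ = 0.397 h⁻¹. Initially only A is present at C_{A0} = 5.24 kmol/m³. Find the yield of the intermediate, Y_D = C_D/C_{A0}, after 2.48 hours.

0.304

For first-order series with pure A initially, C_D(t) = k₁C_{A0}/(k₂−k₁)·(e^(−k₁t) − e^(−k₂t)).
e^(−k₁t) = e^(−0.284×2.48) = e^(−0.7043) = 0.4944; e^(−k₂t) = e^(−0.9846) = 0.3736.
C_D = 0.284×5.24/(0.397−0.284) × (0.4944−0.3736) = 13.17×0.1208 = 1.591 kmol/m³.
Y_D = C_D/C_{A0} = 1.591/5.24 = 0.304.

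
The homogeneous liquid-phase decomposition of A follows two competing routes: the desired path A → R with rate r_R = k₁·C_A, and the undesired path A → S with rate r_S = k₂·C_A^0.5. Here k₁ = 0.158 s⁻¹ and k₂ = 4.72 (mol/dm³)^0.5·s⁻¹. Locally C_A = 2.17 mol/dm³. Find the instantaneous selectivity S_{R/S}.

0.0493

S_{R/S} = r_R/r_S = (k₁·C_A)/(k₂·C_A^0.5) = (k₁/k₂)·C_A^0.5.
= (0.158×2.170) / (4.72×2.170^0.5) = 0.3429/6.953 = 0.0493.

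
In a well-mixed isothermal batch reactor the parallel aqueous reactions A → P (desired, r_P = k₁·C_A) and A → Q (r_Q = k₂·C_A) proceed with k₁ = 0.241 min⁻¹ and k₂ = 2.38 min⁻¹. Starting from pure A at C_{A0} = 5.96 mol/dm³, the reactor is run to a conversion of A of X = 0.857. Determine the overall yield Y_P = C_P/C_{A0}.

C_A = C_{A0}(1−X) = 0.8523 mol/dm³.
Both paths are first order in A, so the instantaneous fraction to P is constant: dC_P/d(−C_A) = k₁/(k₁+k₂) = 0.09195.
C_P = 0.09195·(C_{A0}−C_A) = 0.09195×5.108 = 0.470 mol/dm³.
Y_P = C_P/C_{A0} = 0.4697/5.96 = 0.0788.

0.0788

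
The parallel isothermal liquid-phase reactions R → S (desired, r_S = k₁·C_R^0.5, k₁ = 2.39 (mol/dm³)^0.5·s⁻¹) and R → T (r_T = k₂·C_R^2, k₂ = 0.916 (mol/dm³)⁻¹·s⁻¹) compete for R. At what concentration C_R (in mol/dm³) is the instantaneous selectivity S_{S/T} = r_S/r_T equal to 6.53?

S_{S/T} = (k₁/k₂)·C_R^-1.5 ⇒ C_R = (S·k₂/k₁)^(1/(-1.5)).
= (6.53×0.916/2.39)^(-0.6667) = (2.503)^(-0.6667) = 0.542 mol/dm³.

0.542 mol/dm³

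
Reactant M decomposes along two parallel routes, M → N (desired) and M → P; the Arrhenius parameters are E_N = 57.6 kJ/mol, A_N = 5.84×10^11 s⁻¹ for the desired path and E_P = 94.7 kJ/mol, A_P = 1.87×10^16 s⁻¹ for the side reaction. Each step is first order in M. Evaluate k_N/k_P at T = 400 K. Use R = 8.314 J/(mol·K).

2.19

With equal orders, S_{N/P} = k_N/k_P = (A_N/A_P)·exp[(E_P−E_N)/(RT)].
(E_P−E_N)/(RT) = (94.7−57.6)×10³/(8.314×400) = 37100/3326 = 11.16.
k_N/k_P = (5.84×10^11/1.87×10^16)·exp(11.16) = 3.123×10^-5 × 69974 = 2.19.
Since E_N < E_P, lowering the temperature improves selectivity toward N.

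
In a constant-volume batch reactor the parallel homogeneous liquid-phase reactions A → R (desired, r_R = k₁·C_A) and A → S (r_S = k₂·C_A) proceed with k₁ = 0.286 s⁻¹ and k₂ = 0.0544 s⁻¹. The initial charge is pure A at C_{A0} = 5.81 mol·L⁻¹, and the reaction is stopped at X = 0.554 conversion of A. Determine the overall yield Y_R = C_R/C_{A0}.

C_A = C_{A0}(1−X) = 2.591 mol·L⁻¹.
Both paths are first order in A, so the instantaneous fraction to R is constant: dC_R/d(−C_A) = k₁/(k₁+k₂) = 0.8402.
C_R = 0.8402·(C_{A0}−C_A) = 0.8402×3.219 = 2.70 mol·L⁻¹.
Y_R = C_R/C_{A0} = 2.704/5.81 = 0.465.

0.465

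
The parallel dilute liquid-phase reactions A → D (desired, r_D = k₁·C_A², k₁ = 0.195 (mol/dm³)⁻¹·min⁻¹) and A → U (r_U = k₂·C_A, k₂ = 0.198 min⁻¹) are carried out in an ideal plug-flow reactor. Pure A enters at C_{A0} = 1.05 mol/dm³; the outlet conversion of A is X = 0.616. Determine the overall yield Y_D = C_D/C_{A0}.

C_A = C_{A0}(1−X) = 0.4032 mol/dm³.
Along a PFR/batch, dC_U/dC_A = −r_U/(r_D+r_U) = −k₂/(k₂+k₁·C_A).
Integrating from C_{A0} to C_A: C_U = (0.198/0.195)·ln[(0.198+0.195·1.05)/(0.198+0.195·0.403)] = 1.015·ln(0.4028/0.2766) = 0.3814 mol/dm³.
Then C_D = (C_{A0}−C_A) − C_U = 0.6468 − 0.3814 = 0.2654 mol/dm³.
Y_D = C_D/C_{A0} = 0.2654/1.05 = 0.253.

0.253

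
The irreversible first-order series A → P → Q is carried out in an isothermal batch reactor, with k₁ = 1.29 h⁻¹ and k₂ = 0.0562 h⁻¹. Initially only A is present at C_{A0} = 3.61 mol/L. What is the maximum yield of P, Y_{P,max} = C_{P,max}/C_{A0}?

0.867

For a first-order series the maximum intermediate yield is C_{P,max}/C_{A0} = (k₁/k₂)^[k₂/(k₂−k₁)].
= (1.29/0.0562)^(0.0562/(0.0562−1.29)) = (22.95)^(-0.04555) = 0.8670.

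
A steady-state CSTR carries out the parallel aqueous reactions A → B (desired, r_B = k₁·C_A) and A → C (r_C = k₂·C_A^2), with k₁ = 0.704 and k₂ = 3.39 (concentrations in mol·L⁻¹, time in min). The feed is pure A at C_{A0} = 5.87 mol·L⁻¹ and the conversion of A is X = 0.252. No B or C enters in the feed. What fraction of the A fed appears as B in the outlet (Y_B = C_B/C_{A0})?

Exit C_A = C_{A0}(1−X) = 5.87×0.748 = 4.391 mol·L⁻¹.
Rates in a CSTR are evaluated at the outlet concentration: r_B = 0.704×4.391 = 3.091, r_C = 3.39×4.391^2 = 65.36.
Fraction of consumed A going to B: r_B/(r_B+r_C) = 0.04516.
C_B = 0.04516·C_{A0}·X = 0.04516×5.87×0.252 = 0.0668 mol·L⁻¹; Y_B = C_B/C_{A0} = 0.0114.

0.0114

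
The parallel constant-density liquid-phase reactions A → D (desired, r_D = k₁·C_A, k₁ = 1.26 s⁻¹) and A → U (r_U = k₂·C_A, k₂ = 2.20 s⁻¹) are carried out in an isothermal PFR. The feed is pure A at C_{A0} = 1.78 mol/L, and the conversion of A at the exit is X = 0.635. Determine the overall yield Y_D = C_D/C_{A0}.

C_A = C_{A0}(1−X) = 0.6497 mol/L.
Both paths are first order in A, so the instantaneous fraction to D is constant: dC_D/d(−C_A) = k₁/(k₁+k₂) = 0.3642.
C_D = 0.3642·(C_{A0}−C_A) = 0.3642×1.130 = 0.412 mol/L.
Y_D = C_D/C_{A0} = 0.4116/1.78 = 0.231.

0.231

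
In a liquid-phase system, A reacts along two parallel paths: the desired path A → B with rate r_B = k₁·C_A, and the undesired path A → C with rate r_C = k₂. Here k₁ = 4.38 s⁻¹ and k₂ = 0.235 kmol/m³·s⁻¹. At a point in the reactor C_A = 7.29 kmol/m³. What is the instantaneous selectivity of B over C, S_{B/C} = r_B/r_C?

S_{B/C} = r_B/r_C = (k₁·C_A)/(k₂) = (k₁/k₂)·C_A.
= (4.38×7.290) / (0.235) = 31.93/0.2350 = 136.

136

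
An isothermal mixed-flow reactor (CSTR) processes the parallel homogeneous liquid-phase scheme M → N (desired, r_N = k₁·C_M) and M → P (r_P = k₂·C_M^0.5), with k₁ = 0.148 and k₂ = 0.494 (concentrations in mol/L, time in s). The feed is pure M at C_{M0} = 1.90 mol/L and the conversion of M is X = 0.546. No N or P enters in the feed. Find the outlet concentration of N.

Exit C_M = C_{M0}(1−X) = 1.90×0.454 = 0.8626 mol/L.
A CSTR operates uniformly at the exit composition, giving r_N = 0.1277 and r_P = 0.4588 (each k·C_M^n at C_M = 0.8626).
Fraction of consumed M going to N: r_N/(r_N+r_P) = 0.2177.
C_N = 0.2177·C_{M0}·X = 0.2177×1.90×0.546 = 0.226 mol/L.

0.226 mol/L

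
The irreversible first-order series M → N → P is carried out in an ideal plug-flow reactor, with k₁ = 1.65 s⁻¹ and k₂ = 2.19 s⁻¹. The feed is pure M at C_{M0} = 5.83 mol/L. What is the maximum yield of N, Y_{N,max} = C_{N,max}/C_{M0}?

0.317

Evaluating C_N at τ_opt = ln(k₂/k₁)/(k₂−k₁) gives C_{N,max}/C_{M0} = (k₁/k₂)^[k₂/(k₂−k₁)].
= (1.65/2.19)^(2.19/(2.19−1.65)) = (0.7534)^(4.056) = 0.3172.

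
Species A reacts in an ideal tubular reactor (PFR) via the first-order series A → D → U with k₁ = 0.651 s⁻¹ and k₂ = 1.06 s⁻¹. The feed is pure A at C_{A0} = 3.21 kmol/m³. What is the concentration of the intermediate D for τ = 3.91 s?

Solving the coupled first-order balances gives C_D(τ) = [k₁/(k₂−k₁)]·C_{A0}·(e^(−k₁τ) − e^(−k₂τ)).
e^(−k₁τ) = e^(−0.651×3.91) = e^(−2.545) = 0.07844; e^(−k₂τ) = e^(−4.145) = 0.01585.
C_D = 0.651×3.21/(1.06−0.651) × (0.07844−0.01585) = 5.109×0.06259 = 0.3198 kmol/m³.

0.320 kmol/m³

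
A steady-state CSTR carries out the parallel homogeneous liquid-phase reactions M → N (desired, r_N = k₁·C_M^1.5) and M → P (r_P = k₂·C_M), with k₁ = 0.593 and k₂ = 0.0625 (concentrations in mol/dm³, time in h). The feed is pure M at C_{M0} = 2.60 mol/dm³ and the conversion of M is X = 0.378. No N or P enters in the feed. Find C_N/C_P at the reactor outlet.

Exit C_M = C_{M0}(1−X) = 2.60×0.622 = 1.617 mol/dm³.
A CSTR operates uniformly at the exit composition, giving r_N = 1.220 and r_P = 0.1011 (each k·C_M^n at C_M = 1.617).
Overall selectivity = C_N/C_P = r_Nτ/(r_Pτ) = r_N/r_P = 12.1.

12.1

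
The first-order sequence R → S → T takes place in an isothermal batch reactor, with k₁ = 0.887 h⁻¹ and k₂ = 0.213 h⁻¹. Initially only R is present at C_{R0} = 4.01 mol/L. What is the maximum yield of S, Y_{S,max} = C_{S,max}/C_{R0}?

Evaluating C_S at t_opt = ln(k₂/k₁)/(k₂−k₁) gives C_{S,max}/C_{R0} = (k₁/k₂)^[k₂/(k₂−k₁)].
= (0.887/0.213)^(0.213/(0.213−0.887)) = (4.164)^(-0.3160) = 0.6371.

0.637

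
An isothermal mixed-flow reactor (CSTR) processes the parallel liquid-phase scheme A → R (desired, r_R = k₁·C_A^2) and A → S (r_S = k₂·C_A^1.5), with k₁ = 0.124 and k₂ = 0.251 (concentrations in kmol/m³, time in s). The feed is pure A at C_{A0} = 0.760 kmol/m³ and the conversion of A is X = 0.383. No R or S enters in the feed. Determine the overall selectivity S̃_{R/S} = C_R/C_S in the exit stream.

0.338

Exit C_A = C_{A0}(1−X) = 0.760×0.617 = 0.4689 kmol/m³.
A CSTR operates uniformly at the exit composition, giving r_R = 0.02727 and r_S = 0.08060 (each k·C_A^n at C_A = 0.4689).
Overall selectivity = C_R/C_S = r_Rτ/(r_Sτ) = r_R/r_S = 0.338.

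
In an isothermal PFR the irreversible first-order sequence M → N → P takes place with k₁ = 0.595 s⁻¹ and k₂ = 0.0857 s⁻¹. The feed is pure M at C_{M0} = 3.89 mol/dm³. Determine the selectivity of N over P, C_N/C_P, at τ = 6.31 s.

For first-order series with pure M initially, C_N(τ) = k₁C_{M0}/(k₂−k₁)·(e^(−k₁τ) − e^(−k₂τ)).
e^(−k₁τ) = e^(−0.595×6.31) = e^(−3.754) = 0.02341; e^(−k₂τ) = e^(−0.5408) = 0.5823.
C_N = 0.595×3.89/(0.0857−0.595) × (0.02341−0.5823) = (-4.545)×(-0.5589) = 2.540 mol/dm³.
C_M = C_{M0}e^(−k₁τ) = 0.09108 mol/dm³, so C_P = C_{M0}−C_M−C_N = 1.259 mol/dm³; C_N/C_P = 2.02.

2.02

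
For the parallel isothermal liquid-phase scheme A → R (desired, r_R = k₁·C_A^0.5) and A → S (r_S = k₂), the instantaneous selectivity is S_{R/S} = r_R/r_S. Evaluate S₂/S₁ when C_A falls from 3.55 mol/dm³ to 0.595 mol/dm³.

0.409

S_{R/S} = (k₁/k₂)·C_A^0.5, so S₂/S₁ = (C_{A,2}/C_{A,1})^0.5.
= (0.595/3.55)^0.5 = (0.1676)^0.5 = 0.409.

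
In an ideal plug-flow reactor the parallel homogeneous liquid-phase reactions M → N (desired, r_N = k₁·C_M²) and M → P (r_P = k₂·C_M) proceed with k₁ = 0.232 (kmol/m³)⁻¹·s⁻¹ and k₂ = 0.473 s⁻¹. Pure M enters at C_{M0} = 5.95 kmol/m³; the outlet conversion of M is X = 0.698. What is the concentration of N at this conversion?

C_M = C_{M0}(1−X) = 1.797 kmol/m³.
Along a PFR/batch, dC_P/dC_M = −r_P/(r_N+r_P) = −k₂/(k₂+k₁·C_M).
Integrating from C_{M0} to C_M: C_P = (0.473/0.232)·ln[(0.473+0.232·5.95)/(0.473+0.232·1.80)] = 2.039·ln(1.853/0.8899) = 1.496 kmol/m³.
Then C_N = (C_{M0}−C_M) − C_P = 4.153 − 1.496 = 2.657 kmol/m³.

2.66 kmol/m³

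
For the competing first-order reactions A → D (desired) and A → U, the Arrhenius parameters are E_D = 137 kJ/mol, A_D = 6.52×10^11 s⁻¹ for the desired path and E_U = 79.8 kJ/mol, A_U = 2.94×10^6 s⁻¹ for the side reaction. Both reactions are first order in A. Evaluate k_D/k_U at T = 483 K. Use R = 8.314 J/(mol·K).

0.144

With equal orders, S_{D/U} = k_D/k_U = (A_D/A_U)·exp[(E_U−E_D)/(RT)].
(E_U−E_D)/(RT) = (79.8−137)×10³/(8.314×483) = -57200/4016 = -14.24.
k_D/k_U = (6.52×10^11/2.94×10^6)·exp(-14.24) = 2.218×10^5 × 6.513×10^-7 = 0.144.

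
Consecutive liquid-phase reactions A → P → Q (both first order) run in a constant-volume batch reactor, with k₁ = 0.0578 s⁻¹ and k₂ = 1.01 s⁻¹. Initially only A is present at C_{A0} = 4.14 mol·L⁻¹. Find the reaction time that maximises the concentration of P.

The intermediate peaks when r₁ = r₂, i.e. k₁e^(−k₁t) = k₂e^(−k₂t), giving t_opt = ln(k₂/k₁)/(k₂−k₁).
= ln(1.01/0.0578)/(1.01−0.0578) = ln(17.47)/0.9522 = 2.861/0.9522 = 3.00 s.

3.00 s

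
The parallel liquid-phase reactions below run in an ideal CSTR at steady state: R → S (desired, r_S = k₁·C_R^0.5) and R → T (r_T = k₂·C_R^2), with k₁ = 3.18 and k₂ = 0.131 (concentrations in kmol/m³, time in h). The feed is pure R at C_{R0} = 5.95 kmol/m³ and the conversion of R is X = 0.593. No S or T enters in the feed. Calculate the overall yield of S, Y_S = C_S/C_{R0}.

0.513

Exit C_R = C_{R0}(1−X) = 5.95×0.407 = 2.422 kmol/m³.
In a CSTR the entire volume is at exit conditions, so r_S = 3.18×2.422^0.5 = 4.949 and r_T = 0.131×2.422^2 = 0.7682.
Fraction of consumed R going to S: r_S/(r_S+r_T) = 0.8656.
C_S = 0.8656·C_{R0}·X = 0.8656×5.95×0.593 = 3.05 kmol/m³; Y_S = C_S/C_{R0} = 0.513.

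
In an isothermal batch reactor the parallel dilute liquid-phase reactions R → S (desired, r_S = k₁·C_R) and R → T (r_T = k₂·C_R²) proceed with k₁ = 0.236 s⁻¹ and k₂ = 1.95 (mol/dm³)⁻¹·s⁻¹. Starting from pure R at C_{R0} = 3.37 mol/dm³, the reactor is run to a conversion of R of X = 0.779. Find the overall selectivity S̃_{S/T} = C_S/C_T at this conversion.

0.0687

C_R = C_{R0}(1−X) = 0.7448 mol/dm³.
Along a PFR/batch, dC_S/dC_R = −r_S/(r_S+r_T) = −k₁/(k₁+k₂·C_R).
Integrating from C_{R0} to C_R: C_S = (0.236/1.95)·ln[(0.236+1.95·3.37)/(0.236+1.95·0.745)] = 0.1210·ln(6.808/1.688) = 0.1687 mol/dm³.
C_T = (C_{R0}−C_R)−C_S = 2.456 mol/dm³; S̃_{S/T} = 0.1687/2.456 = 0.0687.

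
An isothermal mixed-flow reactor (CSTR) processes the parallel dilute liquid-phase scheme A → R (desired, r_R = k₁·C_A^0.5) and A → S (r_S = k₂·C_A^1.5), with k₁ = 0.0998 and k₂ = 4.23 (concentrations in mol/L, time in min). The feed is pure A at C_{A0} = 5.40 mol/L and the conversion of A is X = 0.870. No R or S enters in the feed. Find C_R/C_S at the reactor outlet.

Exit C_A = C_{A0}(1−X) = 5.40×0.130 = 0.7020 mol/L.
In a CSTR the entire volume is at exit conditions, so r_R = 0.0998×0.7020^0.5 = 0.08362 and r_S = 4.23×0.7020^1.5 = 2.488.
Overall selectivity = C_R/C_S = r_Rτ/(r_Sτ) = r_R/r_S = 0.0336.

0.0336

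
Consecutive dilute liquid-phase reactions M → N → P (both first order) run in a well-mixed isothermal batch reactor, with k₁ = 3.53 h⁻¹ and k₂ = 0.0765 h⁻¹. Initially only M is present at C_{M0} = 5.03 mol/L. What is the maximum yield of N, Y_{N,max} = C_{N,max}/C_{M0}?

0.919

At the optimum, C_{N,max}/C_{M0} = (k₁/k₂)^[k₂/(k₂−k₁)].
= (3.53/0.0765)^(0.0765/(0.0765−3.53)) = (46.14)^(-0.02215) = 0.9186.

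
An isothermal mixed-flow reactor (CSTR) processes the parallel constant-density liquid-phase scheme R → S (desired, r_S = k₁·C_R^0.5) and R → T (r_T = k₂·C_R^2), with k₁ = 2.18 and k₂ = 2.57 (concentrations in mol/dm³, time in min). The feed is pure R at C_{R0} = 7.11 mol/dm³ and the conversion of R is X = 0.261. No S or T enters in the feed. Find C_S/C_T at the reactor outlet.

0.0704

Exit C_R = C_{R0}(1−X) = 7.11×0.739 = 5.254 mol/dm³.
In a CSTR the entire volume is at exit conditions, so r_S = 2.18×5.254^0.5 = 4.997 and r_T = 2.57×5.254^2 = 70.95.
Overall selectivity = C_S/C_T = r_Sτ/(r_Tτ) = r_S/r_T = 0.0704.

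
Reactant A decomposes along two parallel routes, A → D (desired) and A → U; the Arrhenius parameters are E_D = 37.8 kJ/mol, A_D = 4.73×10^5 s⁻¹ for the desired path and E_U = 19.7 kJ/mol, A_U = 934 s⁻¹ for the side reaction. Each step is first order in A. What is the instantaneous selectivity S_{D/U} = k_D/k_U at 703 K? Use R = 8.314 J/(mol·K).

22.9

Since both paths have the same order in A, the concentration cancels and S_{D/U} = k_D/k_U = (A_D/A_U)·exp[(E_U−E_D)/(RT)].
(E_U−E_D)/(RT) = (19.7−37.8)×10³/(8.314×703) = -18100/5845 = -3.097.
k_D/k_U = (4.73×10^5/934)·exp(-3.097) = 506.4 × 0.04519 = 22.9.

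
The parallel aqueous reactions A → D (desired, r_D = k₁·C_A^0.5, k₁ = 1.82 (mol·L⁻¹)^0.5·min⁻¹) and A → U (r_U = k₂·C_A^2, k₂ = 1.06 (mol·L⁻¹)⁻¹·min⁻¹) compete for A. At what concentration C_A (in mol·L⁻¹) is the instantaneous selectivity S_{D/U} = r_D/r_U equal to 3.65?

S_{D/U} = (k₁/k₂)·C_A^-1.5 ⇒ C_A = (S·k₂/k₁)^(1/(-1.5)).
= (3.65×1.06/1.82)^(-0.6667) = (2.126)^(-0.6667) = 0.605 mol·L⁻¹.

0.605 mol·L⁻¹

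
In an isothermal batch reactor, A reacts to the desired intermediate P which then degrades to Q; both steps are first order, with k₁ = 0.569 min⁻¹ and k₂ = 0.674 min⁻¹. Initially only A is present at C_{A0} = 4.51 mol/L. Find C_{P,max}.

For a first-order series the maximum intermediate yield is C_{P,max}/C_{A0} = (k₁/k₂)^[k₂/(k₂−k₁)].
= (0.569/0.674)^(0.674/(0.674−0.569)) = (0.8442)^(6.419) = 0.3372.
C_{P,max} = 0.3372×4.51 = 1.52 mol/L.

1.52 mol/L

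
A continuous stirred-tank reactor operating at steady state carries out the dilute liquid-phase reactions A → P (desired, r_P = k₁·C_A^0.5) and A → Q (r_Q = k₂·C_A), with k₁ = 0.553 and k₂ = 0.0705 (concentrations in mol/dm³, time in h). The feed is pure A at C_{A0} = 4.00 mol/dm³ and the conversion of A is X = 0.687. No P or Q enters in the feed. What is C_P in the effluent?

2.40 mol/dm³

Exit C_A = C_{A0}(1−X) = 4.00×0.313 = 1.252 mol/dm³.
A CSTR operates uniformly at the exit composition, giving r_P = 0.6188 and r_Q = 0.08827 (each k·C_A^n at C_A = 1.252).
Fraction of consumed A going to P: r_P/(r_P+r_Q) = 0.8752.
C_P = 0.8752·C_{A0}·X = 0.8752×4.00×0.687 = 2.40 mol/dm³.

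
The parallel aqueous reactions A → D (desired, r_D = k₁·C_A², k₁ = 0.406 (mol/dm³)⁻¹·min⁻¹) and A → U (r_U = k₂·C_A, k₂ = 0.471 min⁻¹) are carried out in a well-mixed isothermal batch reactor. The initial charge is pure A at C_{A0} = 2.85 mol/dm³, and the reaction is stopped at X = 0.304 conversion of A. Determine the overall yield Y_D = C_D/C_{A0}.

C_A = C_{A0}(1−X) = 1.984 mol/dm³.
Along a PFR/batch, dC_U/dC_A = −r_U/(r_D+r_U) = −k₂/(k₂+k₁·C_A).
Integrating from C_{A0} to C_A: C_U = (0.471/0.406)·ln[(0.471+0.406·2.85)/(0.471+0.406·1.98)] = 1.160·ln(1.628/1.276) = 0.2824 mol/dm³.
Then C_D = (C_{A0}−C_A) − C_U = 0.8664 − 0.2824 = 0.5840 mol/dm³.
Y_D = C_D/C_{A0} = 0.5840/2.85 = 0.205.

0.205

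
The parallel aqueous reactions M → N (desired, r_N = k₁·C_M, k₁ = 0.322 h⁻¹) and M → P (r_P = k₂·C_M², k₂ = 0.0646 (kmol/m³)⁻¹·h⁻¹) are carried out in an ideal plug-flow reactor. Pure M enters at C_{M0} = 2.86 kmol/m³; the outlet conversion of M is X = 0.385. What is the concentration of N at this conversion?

C_M = C_{M0}(1−X) = 1.759 kmol/m³.
Along a PFR/batch, dC_N/dC_M = −r_N/(r_N+r_P) = −k₁/(k₁+k₂·C_M).
Integrating from C_{M0} to C_M: C_N = (0.322/0.0646)·ln[(0.322+0.0646·2.86)/(0.322+0.0646·1.76)] = 4.985·ln(0.5068/0.4356) = 0.7539 kmol/m³.

0.754 kmol/m³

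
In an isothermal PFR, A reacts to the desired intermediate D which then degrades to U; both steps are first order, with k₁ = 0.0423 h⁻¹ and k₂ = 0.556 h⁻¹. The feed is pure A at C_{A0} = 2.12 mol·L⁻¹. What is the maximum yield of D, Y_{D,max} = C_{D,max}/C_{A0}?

0.0615

At the optimum, C_{D,max}/C_{A0} = (k₁/k₂)^[k₂/(k₂−k₁)].
= (0.0423/0.556)^(0.556/(0.556−0.0423)) = (0.07608)^(1.082) = 0.06154.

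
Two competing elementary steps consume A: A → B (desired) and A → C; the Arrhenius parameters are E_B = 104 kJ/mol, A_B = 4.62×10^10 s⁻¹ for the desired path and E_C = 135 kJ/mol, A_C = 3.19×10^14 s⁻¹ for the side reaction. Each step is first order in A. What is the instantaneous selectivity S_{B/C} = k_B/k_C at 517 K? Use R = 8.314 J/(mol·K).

0.196

With equal orders, S_{B/C} = k_B/k_C = (A_B/A_C)·exp[(E_C−E_B)/(RT)].
(E_C−E_B)/(RT) = (135−104)×10³/(8.314×517) = 31000/4298 = 7.212.
k_B/k_C = (4.62×10^10/3.19×10^14)·exp(7.212) = 1.448×10^-4 × 1356 = 0.196.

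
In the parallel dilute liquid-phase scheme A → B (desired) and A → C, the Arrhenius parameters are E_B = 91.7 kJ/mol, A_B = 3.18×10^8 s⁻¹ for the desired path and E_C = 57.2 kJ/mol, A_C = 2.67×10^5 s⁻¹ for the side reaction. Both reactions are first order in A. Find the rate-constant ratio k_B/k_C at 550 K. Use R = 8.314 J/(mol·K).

0.630

With equal orders, S_{B/C} = k_B/k_C = (A_B/A_C)·exp[(E_C−E_B)/(RT)].
(E_C−E_B)/(RT) = (57.2−91.7)×10³/(8.314×550) = -34500/4573 = -7.545.
k_B/k_C = (3.18×10^8/2.67×10^5)·exp(-7.545) = 1191 × 5.289×10^-4 = 0.630.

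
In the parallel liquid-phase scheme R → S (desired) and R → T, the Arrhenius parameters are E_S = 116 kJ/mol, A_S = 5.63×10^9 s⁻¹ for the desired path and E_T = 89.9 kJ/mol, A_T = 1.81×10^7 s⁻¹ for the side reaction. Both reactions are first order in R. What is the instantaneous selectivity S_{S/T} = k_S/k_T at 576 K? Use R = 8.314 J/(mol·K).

1.34

With equal orders, S_{S/T} = k_S/k_T = (A_S/A_T)·exp[(E_T−E_S)/(RT)].
(E_T−E_S)/(RT) = (89.9−116)×10³/(8.314×576) = -26100/4789 = -5.450.
k_S/k_T = (5.63×10^9/1.81×10^7)·exp(-5.450) = 311.0 × 0.004296 = 1.34.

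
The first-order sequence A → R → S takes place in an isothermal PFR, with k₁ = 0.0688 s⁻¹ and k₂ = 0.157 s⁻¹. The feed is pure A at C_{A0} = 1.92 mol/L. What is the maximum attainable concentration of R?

0.442 mol/L

For a first-order series the maximum intermediate yield is C_{R,max}/C_{A0} = (k₁/k₂)^[k₂/(k₂−k₁)].
= (0.0688/0.157)^(0.157/(0.157−0.0688)) = (0.4382)^(1.780) = 0.2302.
C_{R,max} = 0.2302×1.92 = 0.442 mol/L.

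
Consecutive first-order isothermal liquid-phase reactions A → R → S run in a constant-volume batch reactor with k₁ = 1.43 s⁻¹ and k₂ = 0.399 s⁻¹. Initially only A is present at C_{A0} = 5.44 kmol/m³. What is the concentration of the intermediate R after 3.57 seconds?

For first-order series with pure A initially, C_R(t) = k₁C_{A0}/(k₂−k₁)·(e^(−k₁t) − e^(−k₂t)).
e^(−k₁t) = e^(−1.43×3.57) = e^(−5.105) = 0.006066; e^(−k₂t) = e^(−1.424) = 0.2406.
C_R = 1.43×5.44/(0.399−1.43) × (0.006066−0.2406) = (-7.545)×(-0.2346) = 1.770 kmol/m³.

1.77 kmol/m³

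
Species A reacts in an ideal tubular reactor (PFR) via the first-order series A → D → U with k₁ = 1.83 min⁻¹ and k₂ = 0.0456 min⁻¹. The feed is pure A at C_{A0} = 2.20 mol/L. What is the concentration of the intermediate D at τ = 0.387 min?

1.11 mol/L

For first-order series with pure A initially, C_D(τ) = k₁C_{A0}/(k₂−k₁)·(e^(−k₁τ) − e^(−k₂τ)).
e^(−k₁τ) = e^(−1.83×0.387) = e^(−0.7082) = 0.4925; e^(−k₂τ) = e^(−0.01765) = 0.9825.
C_D = 1.83×2.20/(0.0456−1.83) × (0.4925−0.9825) = (-2.256)×(-0.4900) = 1.106 mol/L.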